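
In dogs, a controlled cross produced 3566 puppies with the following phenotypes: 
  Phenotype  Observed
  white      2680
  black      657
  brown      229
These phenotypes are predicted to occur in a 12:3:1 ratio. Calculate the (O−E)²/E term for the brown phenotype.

0.168

The 12:3:1 ratio has 16 parts, so with N = 3566 the expected counts are:
  white: 3566 × 12/16 = 2674.5
  black: 3566 × 3/16 = 668.625
  brown: 3566 × 1/16 = 222.875
Contribution of brown: (229 − 222.875)² / 222.875 = 0.1683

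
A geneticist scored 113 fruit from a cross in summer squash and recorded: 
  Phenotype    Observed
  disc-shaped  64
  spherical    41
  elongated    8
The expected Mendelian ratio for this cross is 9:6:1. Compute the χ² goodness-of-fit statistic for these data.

0.172

Expected counts for N = 113 under a 9:6:1 ratio (total parts = 16):
  disc-shaped: 113 × 9/16 = 63.5625
  spherical: 113 × 6/16 = 42.375
  elongated: 113 × 1/16 = 7.0625
χ² = Σ (O − E)² / E
  disc-shaped: (64 − 63.5625)² / 63.5625 = 0.0030
  spherical: (41 − 42.375)² / 42.375 = 0.0446
  elongated: (8 − 7.0625)² / 7.0625 = 0.1244
χ² = 0.0030 + 0.0446 + 0.1244 = 0.172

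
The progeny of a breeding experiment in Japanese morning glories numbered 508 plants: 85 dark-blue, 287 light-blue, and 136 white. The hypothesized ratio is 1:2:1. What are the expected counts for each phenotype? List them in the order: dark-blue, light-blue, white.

127, 254, 127

Under the 1:2:1 hypothesis (Σ ratio = 4, N = 508):
  dark-blue: 508 × 1/4 = 127
  light-blue: 508 × 2/4 = 254
  white: 508 × 1/4 = 127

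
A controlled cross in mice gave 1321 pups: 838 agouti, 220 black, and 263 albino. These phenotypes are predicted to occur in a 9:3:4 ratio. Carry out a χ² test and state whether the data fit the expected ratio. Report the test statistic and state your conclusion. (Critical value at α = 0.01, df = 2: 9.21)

The 9:3:4 ratio has 16 parts, so with N = 1321 the expected counts are:
  agouti: 1321 × 9/16 = 743.0625
  black: 1321 × 3/16 = 247.6875
  albino: 1321 × 4/16 = 330.25
χ² = Σ (O − E)² / E
  agouti: (838 − 743.0625)² / 743.0625 = 12.1297
  black: (220 − 247.6875)² / 247.6875 = 3.0950
  albino: (263 − 330.25)² / 330.25 = 13.6944
χ² = 12.1297 + 3.0950 + 13.6944 = 28.9191 ≈ 28.919
Degrees of freedom = 3 − 1 = 2; critical value at α = 0.01 is 9.21.
Since 28.919 > 9.21, we reject the null hypothesis — the data do not fit the 9:3:4 ratio.

28.919; not consistent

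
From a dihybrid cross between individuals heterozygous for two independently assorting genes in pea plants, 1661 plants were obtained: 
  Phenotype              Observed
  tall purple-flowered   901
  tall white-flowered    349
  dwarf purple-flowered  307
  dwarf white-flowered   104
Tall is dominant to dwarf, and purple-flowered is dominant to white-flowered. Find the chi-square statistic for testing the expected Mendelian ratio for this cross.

A dihybrid F₂ with independent assortment and complete dominance at both loci gives a 9:3:3:1 phenotypic ratio.
Total ratio parts = 16. Expected numbers out of 1661:
  tall purple-flowered: 1661 × 9/16 = 934.3125
  tall white-flowered: 1661 × 3/16 = 311.4375
  dwarf purple-flowered: 1661 × 3/16 = 311.4375
  dwarf white-flowered: 1661 × 1/16 = 103.8125
χ² = Σ (O − E)² / E
  tall purple-flowered: (901 − 934.3125)² / 934.3125 = 1.1877
  tall white-flowered: (349 − 311.4375)² / 311.4375 = 4.5304
  dwarf purple-flowered: (307 − 311.4375)² / 311.4375 = 0.0632
  dwarf white-flowered: (104 − 103.8125)² / 103.8125 = 0.0003
χ² = 1.1877 + 4.5304 + 0.0632 + 0.0003 = 5.7816 ≈ 5.782

5.782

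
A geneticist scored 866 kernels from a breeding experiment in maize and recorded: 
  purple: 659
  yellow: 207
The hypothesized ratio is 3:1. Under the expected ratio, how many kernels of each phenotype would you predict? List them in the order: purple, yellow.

649.5, 216.5

The 3:1 ratio has 4 parts, so with N = 866 the expected counts are:
  purple: 866 × 3/4 = 649.5
  yellow: 866 × 1/4 = 216.5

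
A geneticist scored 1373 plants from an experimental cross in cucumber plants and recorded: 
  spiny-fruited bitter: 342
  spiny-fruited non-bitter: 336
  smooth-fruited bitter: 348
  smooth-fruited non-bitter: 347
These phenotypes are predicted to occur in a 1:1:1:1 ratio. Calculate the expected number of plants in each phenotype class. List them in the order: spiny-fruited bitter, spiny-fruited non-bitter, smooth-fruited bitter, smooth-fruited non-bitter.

343.25, 343.25, 343.25, 343.25

Expected counts for N = 1373 under a 1:1:1:1 ratio (total parts = 4):
  spiny-fruited bitter: 1373 × 1/4 = 343.25
  spiny-fruited non-bitter: 1373 × 1/4 = 343.25
  smooth-fruited bitter: 1373 × 1/4 = 343.25
  smooth-fruited non-bitter: 1373 × 1/4 = 343.25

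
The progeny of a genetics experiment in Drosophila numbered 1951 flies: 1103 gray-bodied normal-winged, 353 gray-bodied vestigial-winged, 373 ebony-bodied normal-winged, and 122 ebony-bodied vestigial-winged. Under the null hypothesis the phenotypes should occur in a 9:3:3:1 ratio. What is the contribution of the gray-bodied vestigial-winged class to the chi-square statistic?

0.449

Under the 9:3:3:1 hypothesis (Σ ratio = 16, N = 1951):
  gray-bodied normal-winged: 1951 × 9/16 = 1097.4375
  gray-bodied vestigial-winged: 1951 × 3/16 = 365.8125
  ebony-bodied normal-winged: 1951 × 3/16 = 365.8125
  ebony-bodied vestigial-winged: 1951 × 1/16 = 121.9375
Contribution of gray-bodied vestigial-winged: (353 − 365.8125)² / 365.8125 = 0.4488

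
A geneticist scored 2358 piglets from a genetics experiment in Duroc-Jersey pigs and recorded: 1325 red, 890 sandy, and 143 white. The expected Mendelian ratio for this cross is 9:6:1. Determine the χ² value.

The 9:6:1 ratio has 16 parts, so with N = 2358 the expected counts are:
  red: 2358 × 9/16 = 1326.375
  sandy: 2358 × 6/16 = 884.25
  white: 2358 × 1/16 = 147.375
χ² = Σ (O − E)² / E
  red: (1325 − 1326.375)² / 1326.375 = 0.0014
  sandy: (890 − 884.25)² / 884.25 = 0.0374
  white: (143 − 147.375)² / 147.375 = 0.1299
χ² = 0.0014 + 0.0374 + 0.1299 = 0.1687 ≈ 0.169

0.169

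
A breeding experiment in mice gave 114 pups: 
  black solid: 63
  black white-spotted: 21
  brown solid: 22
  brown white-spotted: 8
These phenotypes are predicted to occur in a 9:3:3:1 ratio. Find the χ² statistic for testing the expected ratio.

Under the 9:3:3:1 hypothesis (Σ ratio = 16, N = 114):
  black solid: 114 × 9/16 = 64.125
  black white-spotted: 114 × 3/16 = 21.375
  brown solid: 114 × 3/16 = 21.375
  brown white-spotted: 114 × 1/16 = 7.125
χ² = Σ (O − E)² / E
  black solid: (63 − 64.125)² / 64.125 = 0.0197
  black white-spotted: (21 − 21.375)² / 21.375 = 0.0066
  brown solid: (22 − 21.375)² / 21.375 = 0.0183
  brown white-spotted: (8 − 7.125)² / 7.125 = 0.1075
χ² = 0.0197 + 0.0066 + 0.0183 + 0.1075 = 0.1521 ≈ 0.152

0.152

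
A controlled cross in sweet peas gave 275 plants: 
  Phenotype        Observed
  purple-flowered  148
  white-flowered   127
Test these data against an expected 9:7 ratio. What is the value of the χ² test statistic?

0.661

The 9:7 ratio has 16 parts, so with N = 275 the expected counts are:
  purple-flowered: 275 × 9/16 = 154.6875
  white-flowered: 275 × 7/16 = 120.3125
χ² = Σ (O − E)² / E
  purple-flowered: (148 − 154.6875)² / 154.6875 = 0.2891
  white-flowered: (127 − 120.3125)² / 120.3125 = 0.3717
χ² = 0.2891 + 0.3717 = 0.6608 ≈ 0.661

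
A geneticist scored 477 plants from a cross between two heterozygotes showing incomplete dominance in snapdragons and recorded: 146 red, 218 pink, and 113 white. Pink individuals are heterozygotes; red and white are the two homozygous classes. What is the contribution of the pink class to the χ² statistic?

With incomplete dominance, a heterozygote × heterozygote cross gives a 1:2:1 phenotypic ratio.
Expected counts for N = 477 under a 1:2:1 ratio (total parts = 4):
  red: 477 × 1/4 = 119.25
  pink: 477 × 2/4 = 238.5
  white: 477 × 1/4 = 119.25
Contribution of pink: (218 − 238.5)² / 238.5 = 1.7621

1.762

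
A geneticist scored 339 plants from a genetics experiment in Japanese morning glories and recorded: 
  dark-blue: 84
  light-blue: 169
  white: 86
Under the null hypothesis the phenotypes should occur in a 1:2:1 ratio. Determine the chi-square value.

Under the 1:2:1 hypothesis (Σ ratio = 4, N = 339):
  dark-blue: 339 × 1/4 = 84.75
  light-blue: 339 × 2/4 = 169.5
  white: 339 × 1/4 = 84.75
χ² = Σ (O − E)² / E
  dark-blue: (84 − 84.75)² / 84.75 = 0.0066
  light-blue: (169 − 169.5)² / 169.5 = 0.0015
  white: (86 − 84.75)² / 84.75 = 0.0184
χ² = 0.0066 + 0.0015 + 0.0184 = 0.0265 ≈ 0.027

0.027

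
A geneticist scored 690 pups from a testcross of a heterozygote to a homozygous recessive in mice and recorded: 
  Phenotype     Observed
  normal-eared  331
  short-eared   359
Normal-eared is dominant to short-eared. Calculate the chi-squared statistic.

A testcross of a heterozygote (Aa × aa) gives a 1:1 phenotypic ratio.
Total ratio parts = 2. Expected numbers out of 690:
  normal-eared: 690 × 1/2 = 345
  short-eared: 690 × 1/2 = 345
χ² = Σ (O − E)² / E
  normal-eared: (331 − 345)² / 345 = 0.5681
  short-eared: (359 − 345)² / 345 = 0.5681
χ² = 0.5681 + 0.5681 = 1.1362 ≈ 1.136

1.136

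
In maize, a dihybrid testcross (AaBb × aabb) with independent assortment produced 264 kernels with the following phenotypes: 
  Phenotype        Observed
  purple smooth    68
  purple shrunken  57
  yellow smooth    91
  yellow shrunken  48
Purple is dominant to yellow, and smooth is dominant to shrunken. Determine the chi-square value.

A dihybrid testcross with independent assortment gives a 1:1:1:1 ratio.
Total ratio parts = 4. Expected numbers out of 264:
  purple smooth: 264 × 1/4 = 66
  purple shrunken: 264 × 1/4 = 66
  yellow smooth: 264 × 1/4 = 66
  yellow shrunken: 264 × 1/4 = 66
χ² = Σ (O − E)² / E
  purple smooth: (68 − 66)² / 66 = 0.0606
  purple shrunken: (57 − 66)² / 66 = 1.2273
  yellow smooth: (91 − 66)² / 66 = 9.4697
  yellow shrunken: (48 − 66)² / 66 = 4.9091
χ² = 0.0606 + 1.2273 + 9.4697 + 4.9091 = 15.6667 ≈ 15.667

15.667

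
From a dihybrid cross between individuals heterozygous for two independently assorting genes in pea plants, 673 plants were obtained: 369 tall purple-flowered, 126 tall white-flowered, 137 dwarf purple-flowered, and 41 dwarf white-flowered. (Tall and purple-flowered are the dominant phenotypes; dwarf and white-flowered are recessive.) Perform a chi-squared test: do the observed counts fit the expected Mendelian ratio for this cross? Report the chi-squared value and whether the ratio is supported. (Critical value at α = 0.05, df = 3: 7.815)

1.195; consistent

A dihybrid F₂ with independent assortment and complete dominance at both loci gives a 9:3:3:1 phenotypic ratio.
The 9:3:3:1 ratio has 16 parts, so with N = 673 the expected counts are:
  tall purple-flowered: 673 × 9/16 = 378.5625
  tall white-flowered: 673 × 3/16 = 126.1875
  dwarf purple-flowered: 673 × 3/16 = 126.1875
  dwarf white-flowered: 673 × 1/16 = 42.0625
χ² = Σ (O − E)² / E
  tall purple-flowered: (369 − 378.5625)² / 378.5625 = 0.2415
  tall white-flowered: (126 − 126.1875)² / 126.1875 = 0.0003
  dwarf purple-flowered: (137 − 126.1875)² / 126.1875 = 0.9265
  dwarf white-flowered: (41 − 42.0625)² / 42.0625 = 0.0268
χ² = 0.2415 + 0.0003 + 0.9265 + 0.0268 = 1.1951 ≈ 1.195
Degrees of freedom = 4 − 1 = 3; critical value at α = 0.05 is 7.815.
Since 1.195 < 7.815, we fail to reject the null hypothesis — the data are consistent with the 9:3:3:1 ratio.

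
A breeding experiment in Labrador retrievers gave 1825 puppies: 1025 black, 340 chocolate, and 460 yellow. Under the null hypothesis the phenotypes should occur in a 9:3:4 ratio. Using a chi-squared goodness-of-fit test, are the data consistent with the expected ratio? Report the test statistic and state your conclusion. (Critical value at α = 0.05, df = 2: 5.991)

Expected counts for N = 1825 under a 9:3:4 ratio (total parts = 16):
  black: 1825 × 9/16 = 1026.5625
  chocolate: 1825 × 3/16 = 342.1875
  yellow: 1825 × 4/16 = 456.25
χ² = Σ (O − E)² / E
  black: (1025 − 1026.5625)² / 1026.5625 = 0.0024
  chocolate: (340 − 342.1875)² / 342.1875 = 0.0140
  yellow: (460 − 456.25)² / 456.25 = 0.0308
χ² = 0.0024 + 0.0140 + 0.0308 = 0.0472 ≈ 0.047
Degrees of freedom = 3 − 1 = 2; critical value at α = 0.05 is 5.991.
Since 0.047 < 5.991, we fail to reject the null hypothesis — the data are consistent with the 9:3:4 ratio.

0.047; consistent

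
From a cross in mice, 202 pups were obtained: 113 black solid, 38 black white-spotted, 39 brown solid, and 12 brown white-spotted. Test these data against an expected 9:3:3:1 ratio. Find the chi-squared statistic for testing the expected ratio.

Total ratio parts = 16. Expected numbers out of 202:
  black solid: 202 × 9/16 = 113.625
  black white-spotted: 202 × 3/16 = 37.875
  brown solid: 202 × 3/16 = 37.875
  brown white-spotted: 202 × 1/16 = 12.625
χ² = Σ (O − E)² / E
  black solid: (113 − 113.625)² / 113.625 = 0.0034
  black white-spotted: (38 − 37.875)² / 37.875 = 0.0004
  brown solid: (39 − 37.875)² / 37.875 = 0.0334
  brown white-spotted: (12 − 12.625)² / 12.625 = 0.0309
χ² = 0.0034 + 0.0004 + 0.0334 + 0.0309 = 0.0681 ≈ 0.068

0.068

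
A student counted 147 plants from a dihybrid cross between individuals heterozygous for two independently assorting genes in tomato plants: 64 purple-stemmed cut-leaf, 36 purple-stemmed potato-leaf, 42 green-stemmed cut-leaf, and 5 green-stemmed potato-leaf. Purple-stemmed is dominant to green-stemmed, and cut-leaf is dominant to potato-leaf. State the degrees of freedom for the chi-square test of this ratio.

A dihybrid F₂ with independent assortment and complete dominance at both loci gives a 9:3:3:1 phenotypic ratio.
A goodness-of-fit test with 4 phenotype classes has df = 4 − 1 = 3.

3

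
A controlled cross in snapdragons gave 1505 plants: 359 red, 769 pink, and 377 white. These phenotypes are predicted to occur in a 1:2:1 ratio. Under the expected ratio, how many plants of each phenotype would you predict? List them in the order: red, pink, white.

Total ratio parts = 4. Expected numbers out of 1505:
  red: 1505 × 1/4 = 376.25
  pink: 1505 × 2/4 = 752.5
  white: 1505 × 1/4 = 376.25

376.25, 752.5, 376.25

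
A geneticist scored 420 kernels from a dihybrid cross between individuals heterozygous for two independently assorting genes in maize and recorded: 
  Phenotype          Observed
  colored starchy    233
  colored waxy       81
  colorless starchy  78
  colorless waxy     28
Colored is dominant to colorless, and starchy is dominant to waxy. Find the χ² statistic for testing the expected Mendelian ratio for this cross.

A dihybrid F₂ with independent assortment and complete dominance at both loci gives a 9:3:3:1 phenotypic ratio.
Total ratio parts = 16. Expected numbers out of 420:
  colored starchy: 420 × 9/16 = 236.25
  colored waxy: 420 × 3/16 = 78.75
  colorless starchy: 420 × 3/16 = 78.75
  colorless waxy: 420 × 1/16 = 26.25
χ² = Σ (O − E)² / E
  colored starchy: (233 − 236.25)² / 236.25 = 0.0447
  colored waxy: (81 − 78.75)² / 78.75 = 0.0643
  colorless starchy: (78 − 78.75)² / 78.75 = 0.0071
  colorless waxy: (28 − 26.25)² / 26.25 = 0.1167
χ² = 0.0447 + 0.0643 + 0.0071 + 0.1167 = 0.2328 ≈ 0.233

0.233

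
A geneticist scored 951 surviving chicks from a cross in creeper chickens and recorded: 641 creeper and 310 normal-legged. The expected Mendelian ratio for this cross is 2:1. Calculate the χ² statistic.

0.232

Under the 2:1 hypothesis (Σ ratio = 3, N = 951):
  creeper: 951 × 2/3 = 634
  normal-legged: 951 × 1/3 = 317
χ² = Σ (O − E)² / E
  creeper: (641 − 634)² / 634 = 0.0773
  normal-legged: (310 − 317)² / 317 = 0.1546
χ² = 0.0773 + 0.1546 = 0.2319 ≈ 0.232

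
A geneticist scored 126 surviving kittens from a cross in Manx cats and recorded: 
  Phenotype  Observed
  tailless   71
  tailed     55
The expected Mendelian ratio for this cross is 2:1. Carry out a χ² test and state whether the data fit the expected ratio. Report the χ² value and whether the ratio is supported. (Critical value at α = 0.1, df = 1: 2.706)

6.036; not consistent

Under the 2:1 hypothesis (Σ ratio = 3, N = 126):
  tailless: 126 × 2/3 = 84
  tailed: 126 × 1/3 = 42
χ² = Σ (O − E)² / E
  tailless: (71 − 84)² / 84 = 2.0119
  tailed: (55 − 42)² / 42 = 4.0238
χ² = 2.0119 + 4.0238 = 6.0357 ≈ 6.036
Degrees of freedom = 2 − 1 = 1; critical value at α = 0.1 is 2.706.
Since 6.036 > 2.706, we reject the null hypothesis — the data do not fit the 2:1 ratio.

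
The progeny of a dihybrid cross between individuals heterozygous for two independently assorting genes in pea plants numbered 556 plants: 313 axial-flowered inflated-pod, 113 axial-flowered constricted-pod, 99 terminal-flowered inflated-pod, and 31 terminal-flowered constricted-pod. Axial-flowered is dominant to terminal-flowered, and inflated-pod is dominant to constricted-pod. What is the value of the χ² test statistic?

A dihybrid F₂ with independent assortment and complete dominance at both loci gives a 9:3:3:1 phenotypic ratio.
Total ratio parts = 16. Expected numbers out of 556:
  axial-flowered inflated-pod: 556 × 9/16 = 312.75
  axial-flowered constricted-pod: 556 × 3/16 = 104.25
  terminal-flowered inflated-pod: 556 × 3/16 = 104.25
  terminal-flowered constricted-pod: 556 × 1/16 = 34.75
χ² = Σ (O − E)² / E
  axial-flowered inflated-pod: (313 − 312.75)² / 312.75 = 0.0002
  axial-flowered constricted-pod: (113 − 104.25)² / 104.25 = 0.7344
  terminal-flowered inflated-pod: (99 − 104.25)² / 104.25 = 0.2644
  terminal-flowered constricted-pod: (31 − 34.75)² / 34.75 = 0.4047
χ² = 0.0002 + 0.7344 + 0.2644 + 0.4047 = 1.4037 ≈ 1.404

1.404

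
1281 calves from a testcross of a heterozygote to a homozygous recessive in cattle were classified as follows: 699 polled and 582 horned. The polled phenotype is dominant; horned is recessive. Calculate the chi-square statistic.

A testcross of a heterozygote (Aa × aa) gives a 1:1 phenotypic ratio.
Expected counts for N = 1281 under a 1:1 ratio (total parts = 2):
  polled: 1281 × 1/2 = 640.5
  horned: 1281 × 1/2 = 640.5
χ² = Σ (O − E)² / E
  polled: (699 − 640.5)² / 640.5 = 5.3431
  horned: (582 − 640.5)² / 640.5 = 5.3431
χ² = 5.3431 + 5.3431 = 10.6862 ≈ 10.686

10.686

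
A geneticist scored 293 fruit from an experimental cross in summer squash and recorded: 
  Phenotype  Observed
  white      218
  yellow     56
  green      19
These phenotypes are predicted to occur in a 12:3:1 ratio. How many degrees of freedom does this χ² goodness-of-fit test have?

A goodness-of-fit test with 3 phenotype classes has df = 3 − 1 = 2.

2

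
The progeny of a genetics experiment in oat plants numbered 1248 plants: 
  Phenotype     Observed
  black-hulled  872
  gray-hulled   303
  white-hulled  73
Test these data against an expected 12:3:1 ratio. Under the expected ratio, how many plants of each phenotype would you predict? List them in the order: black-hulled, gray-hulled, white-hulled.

The 12:3:1 ratio has 16 parts, so with N = 1248 the expected counts are:
  black-hulled: 1248 × 12/16 = 936
  gray-hulled: 1248 × 3/16 = 234
  white-hulled: 1248 × 1/16 = 78

936, 234, 78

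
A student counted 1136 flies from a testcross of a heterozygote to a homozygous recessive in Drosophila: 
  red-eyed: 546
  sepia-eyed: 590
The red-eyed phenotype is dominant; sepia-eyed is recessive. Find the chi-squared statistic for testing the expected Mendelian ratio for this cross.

1.704

A testcross of a heterozygote (Aa × aa) gives a 1:1 phenotypic ratio.
Total ratio parts = 2. Expected numbers out of 1136:
  red-eyed: 1136 × 1/2 = 568
  sepia-eyed: 1136 × 1/2 = 568
χ² = Σ (O − E)² / E
  red-eyed: (546 − 568)² / 568 = 0.8521
  sepia-eyed: (590 − 568)² / 568 = 0.8521
χ² = 0.8521 + 0.8521 = 1.7042 ≈ 1.704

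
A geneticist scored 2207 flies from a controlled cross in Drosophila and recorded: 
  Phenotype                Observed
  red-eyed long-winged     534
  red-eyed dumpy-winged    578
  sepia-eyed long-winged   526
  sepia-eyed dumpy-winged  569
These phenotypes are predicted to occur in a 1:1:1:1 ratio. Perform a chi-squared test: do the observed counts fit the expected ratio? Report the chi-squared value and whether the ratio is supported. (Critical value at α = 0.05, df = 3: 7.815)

Expected counts for N = 2207 under a 1:1:1:1 ratio (total parts = 4):
  red-eyed long-winged: 2207 × 1/4 = 551.75
  red-eyed dumpy-winged: 2207 × 1/4 = 551.75
  sepia-eyed long-winged: 2207 × 1/4 = 551.75
  sepia-eyed dumpy-winged: 2207 × 1/4 = 551.75
χ² = Σ (O − E)² / E
  red-eyed long-winged: (534 − 551.75)² / 551.75 = 0.5710
  red-eyed dumpy-winged: (578 − 551.75)² / 551.75 = 1.2489
  sepia-eyed long-winged: (526 − 551.75)² / 551.75 = 1.2017
  sepia-eyed dumpy-winged: (569 − 551.75)² / 551.75 = 0.5393
χ² = 0.5710 + 1.2489 + 1.2017 + 0.5393 = 3.5609 ≈ 3.561
Degrees of freedom = 4 − 1 = 3; critical value at α = 0.05 is 7.815.
Since 3.561 < 7.815, we fail to reject the null hypothesis — the data are consistent with the 1:1:1:1 ratio.

3.561; consistent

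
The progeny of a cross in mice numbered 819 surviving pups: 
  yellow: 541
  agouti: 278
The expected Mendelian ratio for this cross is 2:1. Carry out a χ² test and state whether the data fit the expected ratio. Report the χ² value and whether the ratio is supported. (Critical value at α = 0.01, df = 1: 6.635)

0.137; consistent

Total ratio parts = 3. Expected numbers out of 819:
  yellow: 819 × 2/3 = 546
  agouti: 819 × 1/3 = 273
χ² = Σ (O − E)² / E
  yellow: (541 − 546)² / 546 = 0.0458
  agouti: (278 − 273)² / 273 = 0.0916
χ² = 0.0458 + 0.0916 = 0.1374 ≈ 0.137
Degrees of freedom = 2 − 1 = 1; critical value at α = 0.01 is 6.635.
Since 0.137 < 6.635, we fail to reject the null hypothesis — the data are consistent with the 2:1 ratio.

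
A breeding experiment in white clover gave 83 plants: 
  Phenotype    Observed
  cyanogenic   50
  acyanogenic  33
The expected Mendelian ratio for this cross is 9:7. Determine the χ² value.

The 9:7 ratio has 16 parts, so with N = 83 the expected counts are:
  cyanogenic: 83 × 9/16 = 46.6875
  acyanogenic: 83 × 7/16 = 36.3125
χ² = Σ (O − E)² / E
  cyanogenic: (50 − 46.6875)² / 46.6875 = 0.2350
  acyanogenic: (33 − 36.3125)² / 36.3125 = 0.3022
χ² = 0.2350 + 0.3022 = 0.5372 ≈ 0.537

0.537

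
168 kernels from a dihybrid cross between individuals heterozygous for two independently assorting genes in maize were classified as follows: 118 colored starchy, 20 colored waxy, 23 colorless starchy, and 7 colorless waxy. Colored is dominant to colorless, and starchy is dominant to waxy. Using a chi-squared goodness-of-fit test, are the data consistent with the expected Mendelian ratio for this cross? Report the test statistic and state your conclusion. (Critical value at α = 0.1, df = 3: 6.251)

13.503; not consistent

A dihybrid F₂ with independent assortment and complete dominance at both loci gives a 9:3:3:1 phenotypic ratio.
The 9:3:3:1 ratio has 16 parts, so with N = 168 the expected counts are:
  colored starchy: 168 × 9/16 = 94.5
  colored waxy: 168 × 3/16 = 31.5
  colorless starchy: 168 × 3/16 = 31.5
  colorless waxy: 168 × 1/16 = 10.5
χ² = Σ (O − E)² / E
  colored starchy: (118 − 94.5)² / 94.5 = 5.8439
  colored waxy: (20 − 31.5)² / 31.5 = 4.1984
  colorless starchy: (23 − 31.5)² / 31.5 = 2.2937
  colorless waxy: (7 − 10.5)² / 10.5 = 1.1667
χ² = 5.8439 + 4.1984 + 2.2937 + 1.1667 = 13.5027 ≈ 13.503
Degrees of freedom = 4 − 1 = 3; critical value at α = 0.1 is 6.251.
Since 13.503 > 6.251, we reject the null hypothesis — the data do not fit the 9:3:3:1 ratio.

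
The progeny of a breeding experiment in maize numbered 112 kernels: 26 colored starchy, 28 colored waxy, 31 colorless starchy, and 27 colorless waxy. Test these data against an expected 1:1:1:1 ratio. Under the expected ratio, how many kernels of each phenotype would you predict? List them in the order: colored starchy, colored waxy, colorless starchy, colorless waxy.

Under the 1:1:1:1 hypothesis (Σ ratio = 4, N = 112):
  colored starchy: 112 × 1/4 = 28
  colored waxy: 112 × 1/4 = 28
  colorless starchy: 112 × 1/4 = 28
  colorless waxy: 112 × 1/4 = 28

28, 28, 28, 28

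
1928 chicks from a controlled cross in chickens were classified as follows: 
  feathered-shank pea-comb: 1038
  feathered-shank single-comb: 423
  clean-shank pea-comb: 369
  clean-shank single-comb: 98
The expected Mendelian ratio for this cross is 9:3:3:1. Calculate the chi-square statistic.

Total ratio parts = 16. Expected numbers out of 1928:
  feathered-shank pea-comb: 1928 × 9/16 = 1084.5
  feathered-shank single-comb: 1928 × 3/16 = 361.5
  clean-shank pea-comb: 1928 × 3/16 = 361.5
  clean-shank single-comb: 1928 × 1/16 = 120.5
χ² = Σ (O − E)² / E
  feathered-shank pea-comb: (1038 − 1084.5)² / 1084.5 = 1.9938
  feathered-shank single-comb: (423 − 361.5)² / 361.5 = 10.4627
  clean-shank pea-comb: (369 − 361.5)² / 361.5 = 0.1556
  clean-shank single-comb: (98 − 120.5)² / 120.5 = 4.2012
χ² = 1.9938 + 10.4627 + 0.1556 + 4.2012 = 16.8133 ≈ 16.813

16.813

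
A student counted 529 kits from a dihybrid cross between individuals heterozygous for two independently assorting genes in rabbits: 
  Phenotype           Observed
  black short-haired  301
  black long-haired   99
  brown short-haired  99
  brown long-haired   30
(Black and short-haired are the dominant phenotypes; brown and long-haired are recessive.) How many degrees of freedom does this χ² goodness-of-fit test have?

3

A dihybrid F₂ with independent assortment and complete dominance at both loci gives a 9:3:3:1 phenotypic ratio.
A goodness-of-fit test with 4 phenotype classes has df = 4 − 1 = 3.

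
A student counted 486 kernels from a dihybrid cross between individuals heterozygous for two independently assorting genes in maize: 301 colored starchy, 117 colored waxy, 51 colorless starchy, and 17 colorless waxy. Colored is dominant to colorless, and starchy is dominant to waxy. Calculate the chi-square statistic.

33.696

A dihybrid F₂ with independent assortment and complete dominance at both loci gives a 9:3:3:1 phenotypic ratio.
Total ratio parts = 16. Expected numbers out of 486:
  colored starchy: 486 × 9/16 = 273.375
  colored waxy: 486 × 3/16 = 91.125
  colorless starchy: 486 × 3/16 = 91.125
  colorless waxy: 486 × 1/16 = 30.375
χ² = Σ (O − E)² / E
  colored starchy: (301 − 273.375)² / 273.375 = 2.7916
  colored waxy: (117 − 91.125)² / 91.125 = 7.3472
  colorless starchy: (51 − 91.125)² / 91.125 = 17.6682
  colorless waxy: (17 − 30.375)² / 30.375 = 5.8894
χ² = 2.7916 + 7.3472 + 17.6682 + 5.8894 = 33.6964 ≈ 33.696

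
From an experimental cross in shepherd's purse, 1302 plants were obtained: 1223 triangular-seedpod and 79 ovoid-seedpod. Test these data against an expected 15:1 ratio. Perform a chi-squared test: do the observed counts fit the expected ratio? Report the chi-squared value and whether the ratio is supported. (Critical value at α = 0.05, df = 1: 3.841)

Under the 15:1 hypothesis (Σ ratio = 16, N = 1302):
  triangular-seedpod: 1302 × 15/16 = 1220.625
  ovoid-seedpod: 1302 × 1/16 = 81.375
χ² = Σ (O − E)² / E
  triangular-seedpod: (1223 − 1220.625)² / 1220.625 = 0.0046
  ovoid-seedpod: (79 − 81.375)² / 81.375 = 0.0693
χ² = 0.0046 + 0.0693 = 0.0739 ≈ 0.074
Degrees of freedom = 2 − 1 = 1; critical value at α = 0.05 is 3.841.
Since 0.074 < 3.841, we fail to reject the null hypothesis — the data are consistent with the 15:1 ratio.

0.074; consistent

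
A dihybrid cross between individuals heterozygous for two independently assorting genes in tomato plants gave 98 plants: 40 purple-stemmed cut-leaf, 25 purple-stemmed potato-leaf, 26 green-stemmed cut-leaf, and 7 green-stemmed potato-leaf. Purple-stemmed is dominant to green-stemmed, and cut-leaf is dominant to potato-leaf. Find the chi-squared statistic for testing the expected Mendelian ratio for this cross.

9.828

A dihybrid F₂ with independent assortment and complete dominance at both loci gives a 9:3:3:1 phenotypic ratio.
Total ratio parts = 16. Expected numbers out of 98:
  purple-stemmed cut-leaf: 98 × 9/16 = 55.125
  purple-stemmed potato-leaf: 98 × 3/16 = 18.375
  green-stemmed cut-leaf: 98 × 3/16 = 18.375
  green-stemmed potato-leaf: 98 × 1/16 = 6.125
χ² = Σ (O − E)² / E
  purple-stemmed cut-leaf: (40 − 55.125)² / 55.125 = 4.1499
  purple-stemmed potato-leaf: (25 − 18.375)² / 18.375 = 2.3886
  green-stemmed cut-leaf: (26 − 18.375)² / 18.375 = 3.1641
  green-stemmed potato-leaf: (7 − 6.125)² / 6.125 = 0.1250
χ² = 4.1499 + 2.3886 + 3.1641 + 0.1250 = 9.8276 ≈ 9.828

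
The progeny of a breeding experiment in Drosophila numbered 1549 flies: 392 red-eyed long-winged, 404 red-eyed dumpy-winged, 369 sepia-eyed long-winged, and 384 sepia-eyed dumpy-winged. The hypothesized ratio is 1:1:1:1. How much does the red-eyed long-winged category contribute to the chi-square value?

0.058

Total ratio parts = 4. Expected numbers out of 1549:
  red-eyed long-winged: 1549 × 1/4 = 387.25
  red-eyed dumpy-winged: 1549 × 1/4 = 387.25
  sepia-eyed long-winged: 1549 × 1/4 = 387.25
  sepia-eyed dumpy-winged: 1549 × 1/4 = 387.25
Contribution of red-eyed long-winged: (392 − 387.25)² / 387.25 = 0.0583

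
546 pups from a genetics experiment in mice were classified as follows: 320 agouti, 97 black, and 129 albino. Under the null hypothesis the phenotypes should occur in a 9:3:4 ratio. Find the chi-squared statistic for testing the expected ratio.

1.234

The 9:3:4 ratio has 16 parts, so with N = 546 the expected counts are:
  agouti: 546 × 9/16 = 307.125
  black: 546 × 3/16 = 102.375
  albino: 546 × 4/16 = 136.5
χ² = Σ (O − E)² / E
  agouti: (320 − 307.125)² / 307.125 = 0.5397
  black: (97 − 102.375)² / 102.375 = 0.2822
  albino: (129 − 136.5)² / 136.5 = 0.4121
χ² = 0.5397 + 0.2822 + 0.4121 = 1.234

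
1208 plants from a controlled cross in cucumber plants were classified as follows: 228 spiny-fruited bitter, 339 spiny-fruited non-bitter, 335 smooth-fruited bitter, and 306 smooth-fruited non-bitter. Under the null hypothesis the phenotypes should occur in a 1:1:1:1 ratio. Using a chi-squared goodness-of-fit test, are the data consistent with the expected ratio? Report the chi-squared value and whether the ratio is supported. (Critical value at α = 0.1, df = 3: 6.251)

Total ratio parts = 4. Expected numbers out of 1208:
  spiny-fruited bitter: 1208 × 1/4 = 302
  spiny-fruited non-bitter: 1208 × 1/4 = 302
  smooth-fruited bitter: 1208 × 1/4 = 302
  smooth-fruited non-bitter: 1208 × 1/4 = 302
χ² = Σ (O − E)² / E
  spiny-fruited bitter: (228 − 302)² / 302 = 18.1325
  spiny-fruited non-bitter: (339 − 302)² / 302 = 4.5331
  smooth-fruited bitter: (335 − 302)² / 302 = 3.6060
  smooth-fruited non-bitter: (306 − 302)² / 302 = 0.0530
χ² = 18.1325 + 4.5331 + 3.6060 + 0.0530 = 26.3246 ≈ 26.325
Degrees of freedom = 4 − 1 = 3; critical value at α = 0.1 is 6.251.
Since 26.325 > 6.251, we reject the null hypothesis — the data do not fit the 1:1:1:1 ratio.

26.325; not consistent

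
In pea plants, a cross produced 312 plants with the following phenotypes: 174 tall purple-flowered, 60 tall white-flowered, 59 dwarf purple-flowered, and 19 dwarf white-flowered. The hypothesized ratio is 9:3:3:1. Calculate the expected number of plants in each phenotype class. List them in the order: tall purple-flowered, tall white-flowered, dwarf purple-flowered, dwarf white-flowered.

175.5, 58.5, 58.5, 19.5

Total ratio parts = 16. Expected numbers out of 312:
  tall purple-flowered: 312 × 9/16 = 175.5
  tall white-flowered: 312 × 3/16 = 58.5
  dwarf purple-flowered: 312 × 3/16 = 58.5
  dwarf white-flowered: 312 × 1/16 = 19.5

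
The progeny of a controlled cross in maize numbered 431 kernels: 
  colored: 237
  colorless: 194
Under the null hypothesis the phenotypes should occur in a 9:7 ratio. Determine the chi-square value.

The 9:7 ratio has 16 parts, so with N = 431 the expected counts are:
  colored: 431 × 9/16 = 242.4375
  colorless: 431 × 7/16 = 188.5625
χ² = Σ (O − E)² / E
  colored: (237 − 242.4375)² / 242.4375 = 0.1220
  colorless: (194 − 188.5625)² / 188.5625 = 0.1568
χ² = 0.1220 + 0.1568 = 0.2788 ≈ 0.279

0.279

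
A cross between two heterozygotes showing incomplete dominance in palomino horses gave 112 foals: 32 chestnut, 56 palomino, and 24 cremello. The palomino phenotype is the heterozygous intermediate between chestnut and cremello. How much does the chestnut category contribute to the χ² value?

With incomplete dominance, a heterozygote × heterozygote cross gives a 1:2:1 phenotypic ratio.
The 1:2:1 ratio has 4 parts, so with N = 112 the expected counts are:
  chestnut: 112 × 1/4 = 28
  palomino: 112 × 2/4 = 56
  cremello: 112 × 1/4 = 28
Contribution of chestnut: (32 − 28)² / 28 = 0.5714

0.571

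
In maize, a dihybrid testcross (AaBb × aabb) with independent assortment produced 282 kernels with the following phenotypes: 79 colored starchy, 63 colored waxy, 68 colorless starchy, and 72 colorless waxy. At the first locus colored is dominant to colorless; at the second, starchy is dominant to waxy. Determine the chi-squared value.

1.943

A dihybrid testcross with independent assortment gives a 1:1:1:1 ratio.
Expected counts for N = 282 under a 1:1:1:1 ratio (total parts = 4):
  colored starchy: 282 × 1/4 = 70.5
  colored waxy: 282 × 1/4 = 70.5
  colorless starchy: 282 × 1/4 = 70.5
  colorless waxy: 282 × 1/4 = 70.5
χ² = Σ (O − E)² / E
  colored starchy: (79 − 70.5)² / 70.5 = 1.0248
  colored waxy: (63 − 70.5)² / 70.5 = 0.7979
  colorless starchy: (68 − 70.5)² / 70.5 = 0.0887
  colorless waxy: (72 − 70.5)² / 70.5 = 0.0319
χ² = 1.0248 + 0.7979 + 0.0887 + 0.0319 = 1.9433 ≈ 1.943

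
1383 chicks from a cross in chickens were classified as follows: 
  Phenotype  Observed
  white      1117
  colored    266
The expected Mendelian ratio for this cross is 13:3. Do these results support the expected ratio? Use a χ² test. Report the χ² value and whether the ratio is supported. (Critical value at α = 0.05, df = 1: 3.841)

0.212; consistent

Under the 13:3 hypothesis (Σ ratio = 16, N = 1383):
  white: 1383 × 13/16 = 1123.6875
  colored: 1383 × 3/16 = 259.3125
χ² = Σ (O − E)² / E
  white: (1117 − 1123.6875)² / 1123.6875 = 0.0398
  colored: (266 − 259.3125)² / 259.3125 = 0.1725
χ² = 0.0398 + 0.1725 = 0.2123 ≈ 0.212
Degrees of freedom = 2 − 1 = 1; critical value at α = 0.05 is 3.841.
Since 0.212 < 3.841, we fail to reject the null hypothesis — the data are consistent with the 13:3 ratio.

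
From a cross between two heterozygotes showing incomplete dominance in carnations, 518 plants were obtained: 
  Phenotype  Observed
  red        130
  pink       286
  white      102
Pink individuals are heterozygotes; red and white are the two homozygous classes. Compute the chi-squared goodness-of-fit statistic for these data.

8.656

With incomplete dominance, a heterozygote × heterozygote cross gives a 1:2:1 phenotypic ratio.
Under the 1:2:1 hypothesis (Σ ratio = 4, N = 518):
  red: 518 × 1/4 = 129.5
  pink: 518 × 2/4 = 259
  white: 518 × 1/4 = 129.5
χ² = Σ (O − E)² / E
  red: (130 − 129.5)² / 129.5 = 0.0019
  pink: (286 − 259)² / 259 = 2.8147
  white: (102 − 129.5)² / 129.5 = 5.8398
χ² = 0.0019 + 2.8147 + 5.8398 = 8.6564 ≈ 8.656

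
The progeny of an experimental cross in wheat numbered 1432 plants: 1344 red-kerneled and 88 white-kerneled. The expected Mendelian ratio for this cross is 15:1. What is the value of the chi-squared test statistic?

Expected counts for N = 1432 under a 15:1 ratio (total parts = 16):
  red-kerneled: 1432 × 15/16 = 1342.5
  white-kerneled: 1432 × 1/16 = 89.5
χ² = Σ (O − E)² / E
  red-kerneled: (1344 − 1342.5)² / 1342.5 = 0.0017
  white-kerneled: (88 − 89.5)² / 89.5 = 0.0251
χ² = 0.0017 + 0.0251 = 0.0268 ≈ 0.027

0.027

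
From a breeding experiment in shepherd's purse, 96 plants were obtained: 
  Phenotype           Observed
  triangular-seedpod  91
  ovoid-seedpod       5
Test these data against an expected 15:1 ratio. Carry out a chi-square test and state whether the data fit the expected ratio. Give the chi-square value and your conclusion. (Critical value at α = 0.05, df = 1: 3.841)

0.178; consistent

Under the 15:1 hypothesis (Σ ratio = 16, N = 96):
  triangular-seedpod: 96 × 15/16 = 90
  ovoid-seedpod: 96 × 1/16 = 6
χ² = Σ (O − E)² / E
  triangular-seedpod: (91 − 90)² / 90 = 0.0111
  ovoid-seedpod: (5 − 6)² / 6 = 0.1667
χ² = 0.0111 + 0.1667 = 0.1778 ≈ 0.178
Degrees of freedom = 2 − 1 = 1; critical value at α = 0.05 is 3.841.
Since 0.178 < 3.841, we fail to reject the null hypothesis — the data are consistent with the 15:1 ratio.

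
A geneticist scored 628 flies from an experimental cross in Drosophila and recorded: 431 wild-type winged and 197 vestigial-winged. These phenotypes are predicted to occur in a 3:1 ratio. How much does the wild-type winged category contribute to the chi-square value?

3.397

Total ratio parts = 4. Expected numbers out of 628:
  wild-type winged: 628 × 3/4 = 471
  vestigial-winged: 628 × 1/4 = 157
Contribution of wild-type winged: (431 − 471)² / 471 = 3.3970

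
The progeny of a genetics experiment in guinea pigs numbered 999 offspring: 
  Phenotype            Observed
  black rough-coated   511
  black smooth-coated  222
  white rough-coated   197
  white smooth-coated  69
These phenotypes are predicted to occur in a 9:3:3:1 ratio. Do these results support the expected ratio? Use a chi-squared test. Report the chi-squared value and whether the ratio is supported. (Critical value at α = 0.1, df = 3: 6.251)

Expected counts for N = 999 under a 9:3:3:1 ratio (total parts = 16):
  black rough-coated: 999 × 9/16 = 561.9375
  black smooth-coated: 999 × 3/16 = 187.3125
  white rough-coated: 999 × 3/16 = 187.3125
  white smooth-coated: 999 × 1/16 = 62.4375
χ² = Σ (O − E)² / E
  black rough-coated: (511 − 561.9375)² / 561.9375 = 4.6173
  black smooth-coated: (222 − 187.3125)² / 187.3125 = 6.4236
  white rough-coated: (197 − 187.3125)² / 187.3125 = 0.5010
  white smooth-coated: (69 − 62.4375)² / 62.4375 = 0.6898
χ² = 4.6173 + 6.4236 + 0.5010 + 0.6898 = 12.2317 ≈ 12.232
Degrees of freedom = 4 − 1 = 3; critical value at α = 0.1 is 6.251.
Since 12.232 > 6.251, we reject the null hypothesis — the data do not fit the 9:3:3:1 ratio.

12.232; not consistent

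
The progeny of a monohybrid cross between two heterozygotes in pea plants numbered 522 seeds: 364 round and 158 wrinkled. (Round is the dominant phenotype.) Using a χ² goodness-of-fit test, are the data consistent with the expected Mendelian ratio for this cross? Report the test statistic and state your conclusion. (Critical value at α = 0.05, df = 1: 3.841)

7.727; not consistent

For a monohybrid cross between heterozygotes with complete dominance, the expected phenotypic ratio is 3:1.
Under the 3:1 hypothesis (Σ ratio = 4, N = 522):
  round: 522 × 3/4 = 391.5
  wrinkled: 522 × 1/4 = 130.5
χ² = Σ (O − E)² / E
  round: (364 − 391.5)² / 391.5 = 1.9317
  wrinkled: (158 − 130.5)² / 130.5 = 5.7950
χ² = 1.9317 + 5.7950 = 7.7267 ≈ 7.727
Degrees of freedom = 2 − 1 = 1; critical value at α = 0.05 is 3.841.
Since 7.727 > 3.841, we reject the null hypothesis — the data do not fit the 3:1 ratio.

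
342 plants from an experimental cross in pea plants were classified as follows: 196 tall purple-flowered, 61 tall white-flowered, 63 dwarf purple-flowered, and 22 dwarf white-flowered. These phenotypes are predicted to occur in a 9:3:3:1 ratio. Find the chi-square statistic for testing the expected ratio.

Expected counts for N = 342 under a 9:3:3:1 ratio (total parts = 16):
  tall purple-flowered: 342 × 9/16 = 192.375
  tall white-flowered: 342 × 3/16 = 64.125
  dwarf purple-flowered: 342 × 3/16 = 64.125
  dwarf white-flowered: 342 × 1/16 = 21.375
χ² = Σ (O − E)² / E
  tall purple-flowered: (196 − 192.375)² / 192.375 = 0.0683
  tall white-flowered: (61 − 64.125)² / 64.125 = 0.1523
  dwarf purple-flowered: (63 − 64.125)² / 64.125 = 0.0197
  dwarf white-flowered: (22 − 21.375)² / 21.375 = 0.0183
χ² = 0.0683 + 0.1523 + 0.0197 + 0.0183 = 0.2586 ≈ 0.259

0.259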